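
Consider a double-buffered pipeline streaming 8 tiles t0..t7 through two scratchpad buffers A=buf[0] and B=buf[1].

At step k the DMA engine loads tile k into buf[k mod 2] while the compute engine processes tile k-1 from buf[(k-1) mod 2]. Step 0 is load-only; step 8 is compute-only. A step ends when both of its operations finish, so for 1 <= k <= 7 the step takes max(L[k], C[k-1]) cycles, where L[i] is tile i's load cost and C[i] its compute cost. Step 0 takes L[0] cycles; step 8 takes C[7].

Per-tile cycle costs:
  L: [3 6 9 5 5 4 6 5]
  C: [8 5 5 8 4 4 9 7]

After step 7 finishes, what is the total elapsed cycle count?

k=0 load=t0/3c comp=- wait=3 total=3
k=1 load=t1/6c comp=t0/8c wait=8 total=11
k=2 load=t2/9c comp=t1/5c wait=9 total=20
k=3 load=t3/5c comp=t2/5c wait=5 total=25
k=4 load=t4/5c comp=t3/8c wait=8 total=33
k=5 load=t5/4c comp=t4/4c wait=4 total=37
k=6 load=t6/6c comp=t5/4c wait=6 total=43
k=7 load=t7/5c comp=t6/9c wait=9 total=52
k=8 load=- comp=t7/7c wait=7 total=59

end_cycle[7] = 52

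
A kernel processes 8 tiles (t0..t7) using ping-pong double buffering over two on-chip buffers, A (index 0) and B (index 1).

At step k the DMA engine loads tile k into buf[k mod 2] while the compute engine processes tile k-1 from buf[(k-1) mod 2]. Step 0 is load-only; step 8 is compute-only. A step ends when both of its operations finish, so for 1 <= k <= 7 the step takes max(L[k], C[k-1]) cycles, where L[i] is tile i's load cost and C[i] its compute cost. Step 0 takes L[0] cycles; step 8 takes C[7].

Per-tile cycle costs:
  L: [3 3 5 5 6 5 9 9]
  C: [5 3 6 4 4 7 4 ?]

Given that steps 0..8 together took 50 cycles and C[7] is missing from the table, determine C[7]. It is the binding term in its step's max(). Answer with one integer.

C[7] = 2

step 0 = dur = L[0]=3 = 3
step 1 = dur = max(L[1]=3, C[0]=5) = 5
step 2 = dur = max(L[2]=5, C[1]=3) = 5
step 3 = dur = max(L[3]=5, C[2]=6) = 6
step 4 = dur = max(L[4]=6, C[3]=4) = 6
step 5 = dur = max(L[5]=5, C[4]=4) = 5
step 6 = dur = max(L[6]=9, C[5]=7) = 9
step 7 = dur = max(L[7]=9, C[6]=4) = 9
step 8 = dur = C[7]=? = C[7]  (unknown; binding)
sum of known step durations = 48
dur[8] = total - known = 50 - 48 = 2
C[7] is the binding max in step 8, so C[7] = dur[8] = 2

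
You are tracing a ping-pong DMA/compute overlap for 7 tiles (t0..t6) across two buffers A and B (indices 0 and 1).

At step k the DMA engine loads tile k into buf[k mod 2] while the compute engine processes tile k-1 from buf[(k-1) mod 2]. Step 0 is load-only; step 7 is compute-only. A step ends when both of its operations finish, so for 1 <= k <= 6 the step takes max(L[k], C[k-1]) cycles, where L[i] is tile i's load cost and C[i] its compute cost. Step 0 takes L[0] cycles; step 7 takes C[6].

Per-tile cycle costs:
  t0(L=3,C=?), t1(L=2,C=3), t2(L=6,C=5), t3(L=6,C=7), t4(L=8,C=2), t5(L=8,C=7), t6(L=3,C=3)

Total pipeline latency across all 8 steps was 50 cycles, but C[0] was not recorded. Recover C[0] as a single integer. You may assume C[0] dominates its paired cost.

step 0 = dur = L[0]=3 = 3
step 1 = dur = max(L[1]=2, C[0]=?) = C[0]  (unknown; binding)
step 2 = dur = max(L[2]=6, C[1]=3) = 6
step 3 = dur = max(L[3]=6, C[2]=5) = 6
step 4 = dur = max(L[4]=8, C[3]=7) = 8
step 5 = dur = max(L[5]=8, C[4]=2) = 8
step 6 = dur = max(L[6]=3, C[5]=7) = 7
step 7 = dur = C[6]=3 = 3
sum of known step durations = 41
dur[1] = total - known = 50 - 41 = 9
C[0] is the binding max in step 1, so C[0] = dur[1] = 9

C[0] = 9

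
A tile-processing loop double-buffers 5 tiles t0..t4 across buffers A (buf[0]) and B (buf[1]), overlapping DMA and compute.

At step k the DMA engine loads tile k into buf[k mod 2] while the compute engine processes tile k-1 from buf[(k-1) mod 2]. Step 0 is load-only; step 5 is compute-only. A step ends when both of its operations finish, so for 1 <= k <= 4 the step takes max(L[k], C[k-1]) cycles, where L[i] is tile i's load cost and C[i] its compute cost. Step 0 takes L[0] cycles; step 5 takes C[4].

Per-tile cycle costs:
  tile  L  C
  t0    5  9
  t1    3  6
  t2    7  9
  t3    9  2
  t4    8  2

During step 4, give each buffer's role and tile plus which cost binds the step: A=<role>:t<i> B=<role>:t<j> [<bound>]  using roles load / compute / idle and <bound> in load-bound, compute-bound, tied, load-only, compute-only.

step 4: A=load:t4 B=compute:t3 [load-bound]

  0. 5=5c; end=5; A:t0 B:-
  1. max(3,9)=9c; end=14; A:t0 B:t1
  2. max(7,6)=7c; end=21; A:t2 B:t1
  3. max(9,9)=9c; end=30; A:t2 B:t3
  4. max(8,2)=8c; end=38; A:t4 B:t3
  5. 2=2c; end=40; A:t4 B:t3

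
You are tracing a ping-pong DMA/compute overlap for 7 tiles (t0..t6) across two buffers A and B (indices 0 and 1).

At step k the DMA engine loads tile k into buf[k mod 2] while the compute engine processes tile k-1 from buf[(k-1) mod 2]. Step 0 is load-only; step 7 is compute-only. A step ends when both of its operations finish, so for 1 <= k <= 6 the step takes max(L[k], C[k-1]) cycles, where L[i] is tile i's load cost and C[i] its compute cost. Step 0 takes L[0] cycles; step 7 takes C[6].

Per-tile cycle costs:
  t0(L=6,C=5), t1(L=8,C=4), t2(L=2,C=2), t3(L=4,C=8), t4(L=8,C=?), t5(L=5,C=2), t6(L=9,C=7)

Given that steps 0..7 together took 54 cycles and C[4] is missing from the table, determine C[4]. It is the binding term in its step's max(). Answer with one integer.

C[4] = 8

step 0 | dur = L[0]=6 = 6
step 1 | dur = max(L[1]=8, C[0]=5) = 8
step 2 | dur = max(L[2]=2, C[1]=4) = 4
step 3 | dur = max(L[3]=4, C[2]=2) = 4
step 4 | dur = max(L[4]=8, C[3]=8) = 8
step 5 | dur = max(L[5]=5, C[4]=?) = C[4]  (unknown; binding)
step 6 | dur = max(L[6]=9, C[5]=2) = 9
step 7 | dur = C[6]=7 = 7
sum of known step durations = 46
dur[5] = total - known = 54 - 46 = 8
C[4] is the binding max in step 5, so C[4] = dur[5] = 8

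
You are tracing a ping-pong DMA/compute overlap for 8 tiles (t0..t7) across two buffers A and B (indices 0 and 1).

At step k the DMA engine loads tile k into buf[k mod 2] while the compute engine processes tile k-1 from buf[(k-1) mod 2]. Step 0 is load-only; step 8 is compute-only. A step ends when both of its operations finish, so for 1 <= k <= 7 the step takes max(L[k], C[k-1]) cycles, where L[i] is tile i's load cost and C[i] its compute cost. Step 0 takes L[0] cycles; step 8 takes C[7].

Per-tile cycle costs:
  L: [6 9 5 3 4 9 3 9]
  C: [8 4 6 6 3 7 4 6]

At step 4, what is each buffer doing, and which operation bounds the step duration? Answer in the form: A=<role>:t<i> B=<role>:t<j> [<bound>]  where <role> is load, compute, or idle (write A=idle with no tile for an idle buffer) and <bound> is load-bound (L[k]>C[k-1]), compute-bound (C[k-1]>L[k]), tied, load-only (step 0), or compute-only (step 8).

step 4: A=load:t4 B=compute:t3 [compute-bound]

step 0: L[0]=6 → dur=6, Σ=6 | A=load:t0 B=idle [load-only]
step 1: L[1]=9 C[0]=8 → dur=9, Σ=15 | A=compute:t0 B=load:t1 [load-bound]
step 2: L[2]=5 C[1]=4 → dur=5, Σ=20 | A=load:t2 B=compute:t1 [load-bound]
step 3: L[3]=3 C[2]=6 → dur=6, Σ=26 | A=compute:t2 B=load:t3 [compute-bound]
step 4: L[4]=4 C[3]=6 → dur=6, Σ=32 | A=load:t4 B=compute:t3 [compute-bound]
step 5: L[5]=9 C[4]=3 → dur=9, Σ=41 | A=compute:t4 B=load:t5 [load-bound]
step 6: L[6]=3 C[5]=7 → dur=7, Σ=48 | A=load:t6 B=compute:t5 [compute-bound]
step 7: L[7]=9 C[6]=4 → dur=9, Σ=57 | A=compute:t6 B=load:t7 [load-bound]
step 8: C[7]=6 → dur=6, Σ=63 | A=idle B=compute:t7 [compute-only]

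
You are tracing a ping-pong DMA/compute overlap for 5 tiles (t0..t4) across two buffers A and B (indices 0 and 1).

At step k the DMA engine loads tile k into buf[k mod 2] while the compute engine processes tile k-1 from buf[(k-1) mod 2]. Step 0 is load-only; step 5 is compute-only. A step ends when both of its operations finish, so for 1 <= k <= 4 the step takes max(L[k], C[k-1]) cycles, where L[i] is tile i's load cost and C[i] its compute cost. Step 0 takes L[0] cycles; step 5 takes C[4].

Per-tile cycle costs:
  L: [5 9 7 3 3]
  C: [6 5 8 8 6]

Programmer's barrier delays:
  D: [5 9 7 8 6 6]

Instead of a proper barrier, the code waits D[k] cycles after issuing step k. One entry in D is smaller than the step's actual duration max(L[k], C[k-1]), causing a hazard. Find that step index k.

hazard at step 4

[0] required=L[0]=5=5 vs D=5 ok
[1] required=max(L[1]=9,C[0]=6)=9 vs D=9 ok
[2] required=max(L[2]=7,C[1]=5)=7 vs D=7 ok
[3] required=max(L[3]=3,C[2]=8)=8 vs D=8 ok
[4] required=max(L[4]=3,C[3]=8)=8 vs D=6 SHORT
[5] required=C[4]=6=6 vs D=6 ok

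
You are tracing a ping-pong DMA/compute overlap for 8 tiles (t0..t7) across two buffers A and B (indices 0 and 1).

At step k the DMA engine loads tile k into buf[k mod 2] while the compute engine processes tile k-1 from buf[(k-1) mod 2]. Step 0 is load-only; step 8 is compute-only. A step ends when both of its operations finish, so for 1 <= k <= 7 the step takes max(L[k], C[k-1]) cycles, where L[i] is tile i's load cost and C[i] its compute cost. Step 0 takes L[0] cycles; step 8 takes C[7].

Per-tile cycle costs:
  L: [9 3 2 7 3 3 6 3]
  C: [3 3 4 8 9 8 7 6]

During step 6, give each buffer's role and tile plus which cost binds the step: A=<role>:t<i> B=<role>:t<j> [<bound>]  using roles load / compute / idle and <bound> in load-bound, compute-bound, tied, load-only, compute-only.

step 0: L[0]=9 → dur=9, Σ=9 | A=load:t0 B=idle [load-only]
step 1: L[1]=3 C[0]=3 → dur=3, Σ=12 | A=compute:t0 B=load:t1 [tied]
step 2: L[2]=2 C[1]=3 → dur=3, Σ=15 | A=load:t2 B=compute:t1 [compute-bound]
step 3: L[3]=7 C[2]=4 → dur=7, Σ=22 | A=compute:t2 B=load:t3 [load-bound]
step 4: L[4]=3 C[3]=8 → dur=8, Σ=30 | A=load:t4 B=compute:t3 [compute-bound]
step 5: L[5]=3 C[4]=9 → dur=9, Σ=39 | A=compute:t4 B=load:t5 [compute-bound]
step 6: L[6]=6 C[5]=8 → dur=8, Σ=47 | A=load:t6 B=compute:t5 [compute-bound]
step 7: L[7]=3 C[6]=7 → dur=7, Σ=54 | A=compute:t6 B=load:t7 [compute-bound]
step 8: C[7]=6 → dur=6, Σ=60 | A=idle B=compute:t7 [compute-only]

step 6: A=load:t6 B=compute:t5 [compute-bound]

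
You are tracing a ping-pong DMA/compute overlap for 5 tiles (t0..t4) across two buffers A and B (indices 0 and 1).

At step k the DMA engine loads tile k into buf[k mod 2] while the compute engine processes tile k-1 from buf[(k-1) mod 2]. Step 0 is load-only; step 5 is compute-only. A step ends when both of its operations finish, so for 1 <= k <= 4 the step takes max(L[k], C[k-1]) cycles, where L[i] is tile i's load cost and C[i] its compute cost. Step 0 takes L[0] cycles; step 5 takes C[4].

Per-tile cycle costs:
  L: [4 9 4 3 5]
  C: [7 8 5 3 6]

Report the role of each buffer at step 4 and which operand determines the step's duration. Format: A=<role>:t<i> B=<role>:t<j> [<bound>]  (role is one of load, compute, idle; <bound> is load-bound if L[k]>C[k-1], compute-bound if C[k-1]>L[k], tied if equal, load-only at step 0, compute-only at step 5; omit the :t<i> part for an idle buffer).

step 4: A=load:t4 B=compute:t3 [load-bound]

k=0 load=t0/4c comp=- wait=4 total=4
k=1 load=t1/9c comp=t0/7c wait=9 total=13
k=2 load=t2/4c comp=t1/8c wait=8 total=21
k=3 load=t3/3c comp=t2/5c wait=5 total=26
k=4 load=t4/5c comp=t3/3c wait=5 total=31
k=5 load=- comp=t4/6c wait=6 total=37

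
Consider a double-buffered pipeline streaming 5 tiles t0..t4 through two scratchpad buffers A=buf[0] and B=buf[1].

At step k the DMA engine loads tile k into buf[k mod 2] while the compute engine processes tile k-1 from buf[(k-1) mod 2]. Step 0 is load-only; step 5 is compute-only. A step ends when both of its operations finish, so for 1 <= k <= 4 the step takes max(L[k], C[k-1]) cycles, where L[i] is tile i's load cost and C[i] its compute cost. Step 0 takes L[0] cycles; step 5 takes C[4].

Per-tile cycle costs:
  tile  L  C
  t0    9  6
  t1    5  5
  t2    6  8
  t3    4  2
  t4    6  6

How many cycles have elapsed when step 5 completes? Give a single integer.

end_cycle[5] = 41

k=0 load=t0/9c comp=- wait=9 total=9
k=1 load=t1/5c comp=t0/6c wait=6 total=15
k=2 load=t2/6c comp=t1/5c wait=6 total=21
k=3 load=t3/4c comp=t2/8c wait=8 total=29
k=4 load=t4/6c comp=t3/2c wait=6 total=35
k=5 load=- comp=t4/6c wait=6 total=41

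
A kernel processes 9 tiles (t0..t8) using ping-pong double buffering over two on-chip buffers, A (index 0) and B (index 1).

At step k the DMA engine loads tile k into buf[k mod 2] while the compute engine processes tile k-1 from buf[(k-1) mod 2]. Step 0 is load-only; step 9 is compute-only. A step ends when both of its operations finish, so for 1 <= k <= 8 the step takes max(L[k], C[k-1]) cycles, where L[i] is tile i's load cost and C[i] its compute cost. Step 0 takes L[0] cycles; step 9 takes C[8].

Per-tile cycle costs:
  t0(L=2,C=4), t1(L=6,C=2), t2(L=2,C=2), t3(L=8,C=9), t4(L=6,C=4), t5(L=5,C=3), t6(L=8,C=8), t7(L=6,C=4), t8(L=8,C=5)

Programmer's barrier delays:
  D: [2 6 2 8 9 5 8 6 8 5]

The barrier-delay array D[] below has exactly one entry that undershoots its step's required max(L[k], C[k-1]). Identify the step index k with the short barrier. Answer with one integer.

step 0: need L[0]=2 = 2; D[0]=2 ok
step 1: need max(L[1]=6,C[0]=4) = 6; D[1]=6 ok
step 2: need max(L[2]=2,C[1]=2) = 2; D[2]=2 ok
step 3: need max(L[3]=8,C[2]=2) = 8; D[3]=8 ok
step 4: need max(L[4]=6,C[3]=9) = 9; D[4]=9 ok
step 5: need max(L[5]=5,C[4]=4) = 5; D[5]=5 ok
step 6: need max(L[6]=8,C[5]=3) = 8; D[6]=8 ok
step 7: need max(L[7]=6,C[6]=8) = 8; D[7]=6 SHORT
step 8: need max(L[8]=8,C[7]=4) = 8; D[8]=8 ok
step 9: need C[8]=5 = 5; D[9]=5 ok

hazard at step 7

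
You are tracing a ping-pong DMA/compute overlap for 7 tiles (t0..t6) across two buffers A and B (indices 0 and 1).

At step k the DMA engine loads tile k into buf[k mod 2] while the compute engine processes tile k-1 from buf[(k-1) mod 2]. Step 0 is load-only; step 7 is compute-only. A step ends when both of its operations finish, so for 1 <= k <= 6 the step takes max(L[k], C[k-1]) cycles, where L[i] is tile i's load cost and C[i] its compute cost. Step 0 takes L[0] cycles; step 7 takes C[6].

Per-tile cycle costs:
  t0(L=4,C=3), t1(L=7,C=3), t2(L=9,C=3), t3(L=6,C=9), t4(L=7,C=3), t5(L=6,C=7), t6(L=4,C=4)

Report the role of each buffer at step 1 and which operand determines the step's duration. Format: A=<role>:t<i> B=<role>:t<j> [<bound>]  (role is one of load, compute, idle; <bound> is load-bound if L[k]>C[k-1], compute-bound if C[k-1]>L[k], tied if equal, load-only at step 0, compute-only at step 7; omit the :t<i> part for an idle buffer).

  0. 4=4c; end=4; A:t0 B:-
  1. max(7,3)=7c; end=11; A:t0 B:t1
  2. max(9,3)=9c; end=20; A:t2 B:t1
  3. max(6,3)=6c; end=26; A:t2 B:t3
  4. max(7,9)=9c; end=35; A:t4 B:t3
  5. max(6,3)=6c; end=41; A:t4 B:t5
  6. max(4,7)=7c; end=48; A:t6 B:t5
  7. 4=4c; end=52; A:t6 B:t5

step 1: A=compute:t0 B=load:t1 [load-bound]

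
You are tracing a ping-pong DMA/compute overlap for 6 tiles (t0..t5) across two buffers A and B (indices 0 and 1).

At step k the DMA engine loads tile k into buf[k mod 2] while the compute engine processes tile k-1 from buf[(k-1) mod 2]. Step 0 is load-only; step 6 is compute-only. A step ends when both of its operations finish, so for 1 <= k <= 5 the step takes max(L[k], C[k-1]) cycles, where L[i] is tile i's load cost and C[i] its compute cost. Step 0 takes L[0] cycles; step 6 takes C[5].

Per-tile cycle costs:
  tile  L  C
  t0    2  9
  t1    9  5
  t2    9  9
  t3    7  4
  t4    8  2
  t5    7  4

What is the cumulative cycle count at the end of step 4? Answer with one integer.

end_cycle[4] = 37

[0] DMA t0→A (2c) ∥ CU idle ⇒ 2c, clock 2
[1] DMA t1→B (9c) ∥ CU A:t0 (9c) ⇒ 9c, clock 11
[2] DMA t2→A (9c) ∥ CU B:t1 (5c) ⇒ 9c, clock 20
[3] DMA t3→B (7c) ∥ CU A:t2 (9c) ⇒ 9c, clock 29
[4] DMA t4→A (8c) ∥ CU B:t3 (4c) ⇒ 8c, clock 37
[5] DMA t5→B (7c) ∥ CU A:t4 (2c) ⇒ 7c, clock 44
[6] DMA idle ∥ CU B:t5 (4c) ⇒ 4c, clock 48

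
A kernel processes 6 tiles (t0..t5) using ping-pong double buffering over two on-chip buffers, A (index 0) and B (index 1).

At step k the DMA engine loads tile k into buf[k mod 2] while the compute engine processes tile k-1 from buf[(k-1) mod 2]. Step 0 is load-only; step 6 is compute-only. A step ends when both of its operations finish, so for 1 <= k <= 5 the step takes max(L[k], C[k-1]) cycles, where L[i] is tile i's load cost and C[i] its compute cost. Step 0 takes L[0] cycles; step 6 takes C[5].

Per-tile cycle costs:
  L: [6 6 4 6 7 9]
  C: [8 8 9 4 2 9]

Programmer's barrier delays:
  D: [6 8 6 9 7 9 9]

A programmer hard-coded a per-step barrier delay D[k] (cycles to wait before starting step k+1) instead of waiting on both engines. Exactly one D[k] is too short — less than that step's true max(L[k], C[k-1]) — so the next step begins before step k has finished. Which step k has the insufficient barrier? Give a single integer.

hazard at step 2

k=0 barrier L[0]=6→6c, D[0]=6 ok
k=1 barrier max(L[1]=6,C[0]=8)→8c, D[1]=8 ok
k=2 barrier max(L[2]=4,C[1]=8)→8c, D[2]=6 SHORT
k=3 barrier max(L[3]=6,C[2]=9)→9c, D[3]=9 ok
k=4 barrier max(L[4]=7,C[3]=4)→7c, D[4]=7 ok
k=5 barrier max(L[5]=9,C[4]=2)→9c, D[5]=9 ok
k=6 barrier C[5]=9→9c, D[6]=9 ok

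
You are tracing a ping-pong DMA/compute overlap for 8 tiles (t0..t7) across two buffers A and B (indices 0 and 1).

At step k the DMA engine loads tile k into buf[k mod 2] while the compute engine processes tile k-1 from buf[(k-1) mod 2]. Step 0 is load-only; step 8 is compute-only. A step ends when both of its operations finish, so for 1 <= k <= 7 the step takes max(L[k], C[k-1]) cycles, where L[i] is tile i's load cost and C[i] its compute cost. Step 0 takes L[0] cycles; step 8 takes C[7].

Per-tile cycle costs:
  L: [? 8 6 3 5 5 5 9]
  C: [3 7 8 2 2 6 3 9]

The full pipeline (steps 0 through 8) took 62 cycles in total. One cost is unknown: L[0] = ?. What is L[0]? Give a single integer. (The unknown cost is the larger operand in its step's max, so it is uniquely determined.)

step 0 | dur = L[0]=? = L[0]  (unknown; binding)
step 1 | dur = max(L[1]=8, C[0]=3) = 8
step 2 | dur = max(L[2]=6, C[1]=7) = 7
step 3 | dur = max(L[3]=3, C[2]=8) = 8
step 4 | dur = max(L[4]=5, C[3]=2) = 5
step 5 | dur = max(L[5]=5, C[4]=2) = 5
step 6 | dur = max(L[6]=5, C[5]=6) = 6
step 7 | dur = max(L[7]=9, C[6]=3) = 9
step 8 | dur = C[7]=9 = 9
sum of known step durations = 57
dur[0] = total - known = 62 - 57 = 5
L[0] is the binding max in step 0, so L[0] = dur[0] = 5

L[0] = 5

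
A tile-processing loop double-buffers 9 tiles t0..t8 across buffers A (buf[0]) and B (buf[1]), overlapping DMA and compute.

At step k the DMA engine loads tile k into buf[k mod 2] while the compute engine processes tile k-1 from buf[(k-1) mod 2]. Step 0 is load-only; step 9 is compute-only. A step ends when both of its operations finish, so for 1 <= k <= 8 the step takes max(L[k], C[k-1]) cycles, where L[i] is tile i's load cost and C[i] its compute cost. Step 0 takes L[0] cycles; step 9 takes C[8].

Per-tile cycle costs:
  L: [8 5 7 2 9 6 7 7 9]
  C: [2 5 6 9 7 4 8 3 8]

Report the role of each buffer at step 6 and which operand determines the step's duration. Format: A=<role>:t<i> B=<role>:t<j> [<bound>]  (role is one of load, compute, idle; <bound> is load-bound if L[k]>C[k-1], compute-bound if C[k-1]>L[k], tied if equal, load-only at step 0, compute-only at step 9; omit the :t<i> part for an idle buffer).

step 6: A=load:t6 B=compute:t5 [load-bound]

  0. 8=8c; end=8; A:t0 B:-
  1. max(5,2)=5c; end=13; A:t0 B:t1
  2. max(7,5)=7c; end=20; A:t2 B:t1
  3. max(2,6)=6c; end=26; A:t2 B:t3
  4. max(9,9)=9c; end=35; A:t4 B:t3
  5. max(6,7)=7c; end=42; A:t4 B:t5
  6. max(7,4)=7c; end=49; A:t6 B:t5
  7. max(7,8)=8c; end=57; A:t6 B:t7
  8. max(9,3)=9c; end=66; A:t8 B:t7
  9. 8=8c; end=74; A:t8 B:t7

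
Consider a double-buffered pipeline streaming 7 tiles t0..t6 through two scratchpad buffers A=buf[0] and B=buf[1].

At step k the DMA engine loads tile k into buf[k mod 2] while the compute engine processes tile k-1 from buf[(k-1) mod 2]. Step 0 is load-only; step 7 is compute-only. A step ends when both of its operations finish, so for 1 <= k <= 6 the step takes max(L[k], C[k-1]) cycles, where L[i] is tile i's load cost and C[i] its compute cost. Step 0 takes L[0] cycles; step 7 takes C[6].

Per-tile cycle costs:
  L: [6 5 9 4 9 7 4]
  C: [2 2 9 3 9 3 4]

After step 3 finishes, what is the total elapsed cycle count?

step 0: L[0]=6 → dur=6, Σ=6 | A=load:t0 B=idle [load-only]
step 1: L[1]=5 C[0]=2 → dur=5, Σ=11 | A=compute:t0 B=load:t1 [load-bound]
step 2: L[2]=9 C[1]=2 → dur=9, Σ=20 | A=load:t2 B=compute:t1 [load-bound]
step 3: L[3]=4 C[2]=9 → dur=9, Σ=29 | A=compute:t2 B=load:t3 [compute-bound]
step 4: L[4]=9 C[3]=3 → dur=9, Σ=38 | A=load:t4 B=compute:t3 [load-bound]
step 5: L[5]=7 C[4]=9 → dur=9, Σ=47 | A=compute:t4 B=load:t5 [compute-bound]
step 6: L[6]=4 C[5]=3 → dur=4, Σ=51 | A=load:t6 B=compute:t5 [load-bound]
step 7: C[6]=4 → dur=4, Σ=55 | A=compute:t6 B=idle [compute-only]

end_cycle[3] = 29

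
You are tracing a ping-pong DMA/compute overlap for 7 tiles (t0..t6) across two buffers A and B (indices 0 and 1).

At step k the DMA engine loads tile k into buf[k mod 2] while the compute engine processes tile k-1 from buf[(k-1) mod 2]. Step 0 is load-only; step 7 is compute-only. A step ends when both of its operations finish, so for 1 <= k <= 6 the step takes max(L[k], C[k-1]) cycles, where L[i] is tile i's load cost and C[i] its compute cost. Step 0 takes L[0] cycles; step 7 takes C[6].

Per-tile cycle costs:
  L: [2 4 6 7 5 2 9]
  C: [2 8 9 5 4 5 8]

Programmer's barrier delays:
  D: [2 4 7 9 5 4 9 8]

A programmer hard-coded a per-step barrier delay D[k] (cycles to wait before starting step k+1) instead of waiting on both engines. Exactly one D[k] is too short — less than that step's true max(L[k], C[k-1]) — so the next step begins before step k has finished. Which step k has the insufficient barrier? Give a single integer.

[0] required=L[0]=2=2 vs D=2 ok
[1] required=max(L[1]=4,C[0]=2)=4 vs D=4 ok
[2] required=max(L[2]=6,C[1]=8)=8 vs D=7 SHORT
[3] required=max(L[3]=7,C[2]=9)=9 vs D=9 ok
[4] required=max(L[4]=5,C[3]=5)=5 vs D=5 ok
[5] required=max(L[5]=2,C[4]=4)=4 vs D=4 ok
[6] required=max(L[6]=9,C[5]=5)=9 vs D=9 ok
[7] required=C[6]=8=8 vs D=8 ok

hazard at step 2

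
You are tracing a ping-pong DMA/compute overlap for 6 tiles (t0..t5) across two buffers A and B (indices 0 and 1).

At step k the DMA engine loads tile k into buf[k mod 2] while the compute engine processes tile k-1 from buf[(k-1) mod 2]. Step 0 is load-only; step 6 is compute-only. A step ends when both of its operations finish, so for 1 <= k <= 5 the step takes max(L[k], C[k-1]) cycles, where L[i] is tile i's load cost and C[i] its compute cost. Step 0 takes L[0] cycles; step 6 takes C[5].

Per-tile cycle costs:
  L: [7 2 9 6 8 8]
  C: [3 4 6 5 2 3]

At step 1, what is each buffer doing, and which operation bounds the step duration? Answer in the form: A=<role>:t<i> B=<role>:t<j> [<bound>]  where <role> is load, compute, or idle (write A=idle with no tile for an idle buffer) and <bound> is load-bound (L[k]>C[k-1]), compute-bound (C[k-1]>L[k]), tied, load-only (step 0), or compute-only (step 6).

step 1: A=compute:t0 B=load:t1 [compute-bound]

  0. 7=7c; end=7; A:t0 B:-
  1. max(2,3)=3c; end=10; A:t0 B:t1
  2. max(9,4)=9c; end=19; A:t2 B:t1
  3. max(6,6)=6c; end=25; A:t2 B:t3
  4. max(8,5)=8c; end=33; A:t4 B:t3
  5. max(8,2)=8c; end=41; A:t4 B:t5
  6. 3=3c; end=44; A:t4 B:t5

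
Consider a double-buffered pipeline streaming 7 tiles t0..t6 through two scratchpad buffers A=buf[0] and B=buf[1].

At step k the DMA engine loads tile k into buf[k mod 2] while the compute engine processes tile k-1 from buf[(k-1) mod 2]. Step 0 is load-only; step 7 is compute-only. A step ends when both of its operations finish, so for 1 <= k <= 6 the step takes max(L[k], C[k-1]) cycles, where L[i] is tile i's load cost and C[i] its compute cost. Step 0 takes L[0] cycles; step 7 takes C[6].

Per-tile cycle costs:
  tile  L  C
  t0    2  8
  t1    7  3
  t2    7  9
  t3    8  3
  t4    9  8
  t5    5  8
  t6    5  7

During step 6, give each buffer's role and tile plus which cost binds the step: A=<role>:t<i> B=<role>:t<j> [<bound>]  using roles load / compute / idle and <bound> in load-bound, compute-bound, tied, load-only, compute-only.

step 6: A=load:t6 B=compute:t5 [compute-bound]

k=0 load=t0/2c comp=- wait=2 total=2
k=1 load=t1/7c comp=t0/8c wait=8 total=10
k=2 load=t2/7c comp=t1/3c wait=7 total=17
k=3 load=t3/8c comp=t2/9c wait=9 total=26
k=4 load=t4/9c comp=t3/3c wait=9 total=35
k=5 load=t5/5c comp=t4/8c wait=8 total=43
k=6 load=t6/5c comp=t5/8c wait=8 total=51
k=7 load=- comp=t6/7c wait=7 total=58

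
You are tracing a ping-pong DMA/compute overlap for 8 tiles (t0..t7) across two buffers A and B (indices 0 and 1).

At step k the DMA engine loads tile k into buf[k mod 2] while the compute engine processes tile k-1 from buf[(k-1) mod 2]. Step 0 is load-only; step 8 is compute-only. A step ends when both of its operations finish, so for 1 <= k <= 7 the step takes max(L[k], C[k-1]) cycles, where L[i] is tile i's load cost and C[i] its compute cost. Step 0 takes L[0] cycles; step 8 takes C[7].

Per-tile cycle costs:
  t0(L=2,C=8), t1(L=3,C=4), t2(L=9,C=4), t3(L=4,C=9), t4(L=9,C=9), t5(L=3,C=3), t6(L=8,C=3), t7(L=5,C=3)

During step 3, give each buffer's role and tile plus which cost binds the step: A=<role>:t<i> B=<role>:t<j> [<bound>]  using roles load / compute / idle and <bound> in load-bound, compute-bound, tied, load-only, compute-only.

step 3: A=compute:t2 B=load:t3 [tied]

  0. 2=2c; end=2; A:t0 B:-
  1. max(3,8)=8c; end=10; A:t0 B:t1
  2. max(9,4)=9c; end=19; A:t2 B:t1
  3. max(4,4)=4c; end=23; A:t2 B:t3
  4. max(9,9)=9c; end=32; A:t4 B:t3
  5. max(3,9)=9c; end=41; A:t4 B:t5
  6. max(8,3)=8c; end=49; A:t6 B:t5
  7. max(5,3)=5c; end=54; A:t6 B:t7
  8. 3=3c; end=57; A:t6 B:t7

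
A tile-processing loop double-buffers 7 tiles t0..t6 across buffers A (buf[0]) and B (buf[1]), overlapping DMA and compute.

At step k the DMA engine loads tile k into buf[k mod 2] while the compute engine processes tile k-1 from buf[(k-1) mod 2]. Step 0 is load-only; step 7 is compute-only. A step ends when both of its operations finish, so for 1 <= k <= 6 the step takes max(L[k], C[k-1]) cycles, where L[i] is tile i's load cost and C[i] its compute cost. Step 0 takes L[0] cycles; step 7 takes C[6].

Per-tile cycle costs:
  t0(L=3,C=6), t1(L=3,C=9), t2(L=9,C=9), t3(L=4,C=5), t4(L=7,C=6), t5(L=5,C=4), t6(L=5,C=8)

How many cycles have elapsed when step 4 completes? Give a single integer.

k=0 load=t0/3c comp=- wait=3 total=3
k=1 load=t1/3c comp=t0/6c wait=6 total=9
k=2 load=t2/9c comp=t1/9c wait=9 total=18
k=3 load=t3/4c comp=t2/9c wait=9 total=27
k=4 load=t4/7c comp=t3/5c wait=7 total=34
k=5 load=t5/5c comp=t4/6c wait=6 total=40
k=6 load=t6/5c comp=t5/4c wait=5 total=45
k=7 load=- comp=t6/8c wait=8 total=53

end_cycle[4] = 34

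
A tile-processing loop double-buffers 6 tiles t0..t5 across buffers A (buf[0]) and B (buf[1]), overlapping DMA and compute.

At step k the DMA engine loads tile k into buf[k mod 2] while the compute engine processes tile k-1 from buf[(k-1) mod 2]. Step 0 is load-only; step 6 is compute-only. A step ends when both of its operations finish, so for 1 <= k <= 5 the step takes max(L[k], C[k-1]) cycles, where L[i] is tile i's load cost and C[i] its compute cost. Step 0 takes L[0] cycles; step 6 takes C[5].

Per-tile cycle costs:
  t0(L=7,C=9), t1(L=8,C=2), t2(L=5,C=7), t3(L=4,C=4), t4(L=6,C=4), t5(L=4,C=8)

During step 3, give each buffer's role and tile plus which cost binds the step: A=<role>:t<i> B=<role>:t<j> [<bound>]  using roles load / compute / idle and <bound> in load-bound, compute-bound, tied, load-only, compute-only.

  0. 7=7c; end=7; A:t0 B:-
  1. max(8,9)=9c; end=16; A:t0 B:t1
  2. max(5,2)=5c; end=21; A:t2 B:t1
  3. max(4,7)=7c; end=28; A:t2 B:t3
  4. max(6,4)=6c; end=34; A:t4 B:t3
  5. max(4,4)=4c; end=38; A:t4 B:t5
  6. 8=8c; end=46; A:t4 B:t5

step 3: A=compute:t2 B=load:t3 [compute-bound]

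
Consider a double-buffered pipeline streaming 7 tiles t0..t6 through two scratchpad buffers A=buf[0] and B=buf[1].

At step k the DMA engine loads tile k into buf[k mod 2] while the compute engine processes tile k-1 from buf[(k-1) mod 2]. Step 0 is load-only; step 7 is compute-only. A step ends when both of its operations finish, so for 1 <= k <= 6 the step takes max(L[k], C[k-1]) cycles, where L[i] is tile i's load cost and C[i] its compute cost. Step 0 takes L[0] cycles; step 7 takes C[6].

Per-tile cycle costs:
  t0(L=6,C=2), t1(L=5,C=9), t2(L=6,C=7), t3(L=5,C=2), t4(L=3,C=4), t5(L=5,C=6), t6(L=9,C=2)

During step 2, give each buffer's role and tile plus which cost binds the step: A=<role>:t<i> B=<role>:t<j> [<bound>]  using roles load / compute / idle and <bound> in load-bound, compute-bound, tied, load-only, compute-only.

step 2: A=load:t2 B=compute:t1 [compute-bound]

  0. 6=6c; end=6; A:t0 B:-
  1. max(5,2)=5c; end=11; A:t0 B:t1
  2. max(6,9)=9c; end=20; A:t2 B:t1
  3. max(5,7)=7c; end=27; A:t2 B:t3
  4. max(3,2)=3c; end=30; A:t4 B:t3
  5. max(5,4)=5c; end=35; A:t4 B:t5
  6. max(9,6)=9c; end=44; A:t6 B:t5
  7. 2=2c; end=46; A:t6 B:t5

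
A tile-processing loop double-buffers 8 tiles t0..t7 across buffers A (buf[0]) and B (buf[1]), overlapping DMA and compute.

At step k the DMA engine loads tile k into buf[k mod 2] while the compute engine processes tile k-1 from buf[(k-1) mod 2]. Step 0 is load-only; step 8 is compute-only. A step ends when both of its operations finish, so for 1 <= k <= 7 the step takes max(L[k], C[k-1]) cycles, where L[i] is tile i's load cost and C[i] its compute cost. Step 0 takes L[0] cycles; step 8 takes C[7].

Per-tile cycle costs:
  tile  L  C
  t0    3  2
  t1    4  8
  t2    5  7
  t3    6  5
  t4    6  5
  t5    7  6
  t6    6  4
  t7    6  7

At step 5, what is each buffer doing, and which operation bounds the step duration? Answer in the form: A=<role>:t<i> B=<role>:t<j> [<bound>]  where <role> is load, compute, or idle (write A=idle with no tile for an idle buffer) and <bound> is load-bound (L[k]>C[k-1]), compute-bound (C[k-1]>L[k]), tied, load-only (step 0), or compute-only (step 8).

step 5: A=compute:t4 B=load:t5 [load-bound]

step 0: L[0]=3 → dur=3, Σ=3 | A=load:t0 B=idle [load-only]
step 1: L[1]=4 C[0]=2 → dur=4, Σ=7 | A=compute:t0 B=load:t1 [load-bound]
step 2: L[2]=5 C[1]=8 → dur=8, Σ=15 | A=load:t2 B=compute:t1 [compute-bound]
step 3: L[3]=6 C[2]=7 → dur=7, Σ=22 | A=compute:t2 B=load:t3 [compute-bound]
step 4: L[4]=6 C[3]=5 → dur=6, Σ=28 | A=load:t4 B=compute:t3 [load-bound]
step 5: L[5]=7 C[4]=5 → dur=7, Σ=35 | A=compute:t4 B=load:t5 [load-bound]
step 6: L[6]=6 C[5]=6 → dur=6, Σ=41 | A=load:t6 B=compute:t5 [tied]
step 7: L[7]=6 C[6]=4 → dur=6, Σ=47 | A=compute:t6 B=load:t7 [load-bound]
step 8: C[7]=7 → dur=7, Σ=54 | A=idle B=compute:t7 [compute-only]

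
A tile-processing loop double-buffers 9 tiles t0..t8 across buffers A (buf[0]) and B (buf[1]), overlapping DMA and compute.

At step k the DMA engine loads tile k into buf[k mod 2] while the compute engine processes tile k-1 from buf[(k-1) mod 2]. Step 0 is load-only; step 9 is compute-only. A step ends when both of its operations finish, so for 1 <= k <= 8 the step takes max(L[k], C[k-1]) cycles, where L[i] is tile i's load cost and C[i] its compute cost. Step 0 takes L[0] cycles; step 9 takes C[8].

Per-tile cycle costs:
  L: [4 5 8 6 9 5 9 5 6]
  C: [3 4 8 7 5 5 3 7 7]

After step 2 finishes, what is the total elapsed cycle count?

end_cycle[2] = 17

step 0: L[0]=4 → dur=4, Σ=4 | A=load:t0 B=idle [load-only]
step 1: L[1]=5 C[0]=3 → dur=5, Σ=9 | A=compute:t0 B=load:t1 [load-bound]
step 2: L[2]=8 C[1]=4 → dur=8, Σ=17 | A=load:t2 B=compute:t1 [load-bound]
step 3: L[3]=6 C[2]=8 → dur=8, Σ=25 | A=compute:t2 B=load:t3 [compute-bound]
step 4: L[4]=9 C[3]=7 → dur=9, Σ=34 | A=load:t4 B=compute:t3 [load-bound]
step 5: L[5]=5 C[4]=5 → dur=5, Σ=39 | A=compute:t4 B=load:t5 [tied]
step 6: L[6]=9 C[5]=5 → dur=9, Σ=48 | A=load:t6 B=compute:t5 [load-bound]
step 7: L[7]=5 C[6]=3 → dur=5, Σ=53 | A=compute:t6 B=load:t7 [load-bound]
step 8: L[8]=6 C[7]=7 → dur=7, Σ=60 | A=load:t8 B=compute:t7 [compute-bound]
step 9: C[8]=7 → dur=7, Σ=67 | A=compute:t8 B=idle [compute-only]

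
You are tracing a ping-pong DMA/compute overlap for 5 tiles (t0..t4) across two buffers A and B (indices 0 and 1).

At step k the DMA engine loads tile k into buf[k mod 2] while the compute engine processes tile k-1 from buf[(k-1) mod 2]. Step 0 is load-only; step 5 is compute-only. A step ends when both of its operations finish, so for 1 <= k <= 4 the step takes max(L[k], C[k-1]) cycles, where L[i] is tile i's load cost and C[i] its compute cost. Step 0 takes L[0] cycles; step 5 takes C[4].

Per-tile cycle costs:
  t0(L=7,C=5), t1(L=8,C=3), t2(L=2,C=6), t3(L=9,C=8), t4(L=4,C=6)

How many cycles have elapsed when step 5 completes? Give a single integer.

k=0 load=t0/7c comp=- wait=7 total=7
k=1 load=t1/8c comp=t0/5c wait=8 total=15
k=2 load=t2/2c comp=t1/3c wait=3 total=18
k=3 load=t3/9c comp=t2/6c wait=9 total=27
k=4 load=t4/4c comp=t3/8c wait=8 total=35
k=5 load=- comp=t4/6c wait=6 total=41

end_cycle[5] = 41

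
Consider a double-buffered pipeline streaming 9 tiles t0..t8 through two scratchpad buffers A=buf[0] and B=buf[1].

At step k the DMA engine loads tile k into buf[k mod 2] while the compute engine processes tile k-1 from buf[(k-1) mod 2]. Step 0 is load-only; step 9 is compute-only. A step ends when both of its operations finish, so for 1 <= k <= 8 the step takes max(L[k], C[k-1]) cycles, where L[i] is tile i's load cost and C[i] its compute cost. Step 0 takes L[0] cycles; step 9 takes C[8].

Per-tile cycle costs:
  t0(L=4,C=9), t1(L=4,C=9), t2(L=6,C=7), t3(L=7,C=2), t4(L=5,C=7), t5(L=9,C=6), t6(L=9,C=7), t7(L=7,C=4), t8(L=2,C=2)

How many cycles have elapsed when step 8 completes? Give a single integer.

end_cycle[8] = 63

k=0 load=t0/4c comp=- wait=4 total=4
k=1 load=t1/4c comp=t0/9c wait=9 total=13
k=2 load=t2/6c comp=t1/9c wait=9 total=22
k=3 load=t3/7c comp=t2/7c wait=7 total=29
k=4 load=t4/5c comp=t3/2c wait=5 total=34
k=5 load=t5/9c comp=t4/7c wait=9 total=43
k=6 load=t6/9c comp=t5/6c wait=9 total=52
k=7 load=t7/7c comp=t6/7c wait=7 total=59
k=8 load=t8/2c comp=t7/4c wait=4 total=63
k=9 load=- comp=t8/2c wait=2 total=65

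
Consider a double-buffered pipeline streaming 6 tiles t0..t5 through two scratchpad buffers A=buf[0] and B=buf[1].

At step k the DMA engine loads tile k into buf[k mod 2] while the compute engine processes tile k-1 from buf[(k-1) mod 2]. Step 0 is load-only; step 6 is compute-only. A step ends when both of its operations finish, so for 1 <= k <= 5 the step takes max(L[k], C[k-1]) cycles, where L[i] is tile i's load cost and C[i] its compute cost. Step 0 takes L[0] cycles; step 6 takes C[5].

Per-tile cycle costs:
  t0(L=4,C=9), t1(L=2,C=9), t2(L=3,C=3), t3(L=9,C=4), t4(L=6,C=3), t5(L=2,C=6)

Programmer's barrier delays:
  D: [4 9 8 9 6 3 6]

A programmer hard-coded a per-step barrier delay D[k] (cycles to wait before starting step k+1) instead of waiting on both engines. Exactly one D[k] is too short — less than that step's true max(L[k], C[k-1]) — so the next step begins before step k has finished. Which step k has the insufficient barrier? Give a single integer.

hazard at step 2

[0] required=L[0]=4=4 vs D=4 ok
[1] required=max(L[1]=2,C[0]=9)=9 vs D=9 ok
[2] required=max(L[2]=3,C[1]=9)=9 vs D=8 SHORT
[3] required=max(L[3]=9,C[2]=3)=9 vs D=9 ok
[4] required=max(L[4]=6,C[3]=4)=6 vs D=6 ok
[5] required=max(L[5]=2,C[4]=3)=3 vs D=3 ok
[6] required=C[5]=6=6 vs D=6 ok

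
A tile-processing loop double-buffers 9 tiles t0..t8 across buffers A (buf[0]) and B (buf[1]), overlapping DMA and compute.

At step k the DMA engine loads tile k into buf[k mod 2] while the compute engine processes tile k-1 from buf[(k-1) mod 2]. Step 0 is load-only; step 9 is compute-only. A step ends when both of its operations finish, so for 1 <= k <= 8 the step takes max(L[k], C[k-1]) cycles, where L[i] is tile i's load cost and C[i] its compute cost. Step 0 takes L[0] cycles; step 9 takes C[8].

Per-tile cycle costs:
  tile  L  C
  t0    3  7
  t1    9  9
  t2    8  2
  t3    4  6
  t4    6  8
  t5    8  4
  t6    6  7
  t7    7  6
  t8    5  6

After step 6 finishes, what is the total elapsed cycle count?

end_cycle[6] = 45

step 0: L[0]=3 → dur=3, Σ=3 | A=load:t0 B=idle [load-only]
step 1: L[1]=9 C[0]=7 → dur=9, Σ=12 | A=compute:t0 B=load:t1 [load-bound]
step 2: L[2]=8 C[1]=9 → dur=9, Σ=21 | A=load:t2 B=compute:t1 [compute-bound]
step 3: L[3]=4 C[2]=2 → dur=4, Σ=25 | A=compute:t2 B=load:t3 [load-bound]
step 4: L[4]=6 C[3]=6 → dur=6, Σ=31 | A=load:t4 B=compute:t3 [tied]
step 5: L[5]=8 C[4]=8 → dur=8, Σ=39 | A=compute:t4 B=load:t5 [tied]
step 6: L[6]=6 C[5]=4 → dur=6, Σ=45 | A=load:t6 B=compute:t5 [load-bound]
step 7: L[7]=7 C[6]=7 → dur=7, Σ=52 | A=compute:t6 B=load:t7 [tied]
step 8: L[8]=5 C[7]=6 → dur=6, Σ=58 | A=load:t8 B=compute:t7 [compute-bound]
step 9: C[8]=6 → dur=6, Σ=64 | A=compute:t8 B=idle [compute-only]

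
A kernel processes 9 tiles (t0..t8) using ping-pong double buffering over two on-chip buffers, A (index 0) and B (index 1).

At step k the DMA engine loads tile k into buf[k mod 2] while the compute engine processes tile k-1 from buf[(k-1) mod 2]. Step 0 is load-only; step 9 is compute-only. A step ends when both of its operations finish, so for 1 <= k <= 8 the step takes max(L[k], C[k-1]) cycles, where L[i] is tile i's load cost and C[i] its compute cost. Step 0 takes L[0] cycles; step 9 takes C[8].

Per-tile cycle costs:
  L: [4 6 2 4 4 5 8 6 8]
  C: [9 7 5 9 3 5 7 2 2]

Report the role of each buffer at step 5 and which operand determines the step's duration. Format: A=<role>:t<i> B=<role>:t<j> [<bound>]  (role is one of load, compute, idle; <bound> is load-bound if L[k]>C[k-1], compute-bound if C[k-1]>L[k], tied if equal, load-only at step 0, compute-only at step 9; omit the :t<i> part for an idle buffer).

step 5: A=compute:t4 B=load:t5 [load-bound]

  0. 4=4c; end=4; A:t0 B:-
  1. max(6,9)=9c; end=13; A:t0 B:t1
  2. max(2,7)=7c; end=20; A:t2 B:t1
  3. max(4,5)=5c; end=25; A:t2 B:t3
  4. max(4,9)=9c; end=34; A:t4 B:t3
  5. max(5,3)=5c; end=39; A:t4 B:t5
  6. max(8,5)=8c; end=47; A:t6 B:t5
  7. max(6,7)=7c; end=54; A:t6 B:t7
  8. max(8,2)=8c; end=62; A:t8 B:t7
  9. 2=2c; end=64; A:t8 B:t7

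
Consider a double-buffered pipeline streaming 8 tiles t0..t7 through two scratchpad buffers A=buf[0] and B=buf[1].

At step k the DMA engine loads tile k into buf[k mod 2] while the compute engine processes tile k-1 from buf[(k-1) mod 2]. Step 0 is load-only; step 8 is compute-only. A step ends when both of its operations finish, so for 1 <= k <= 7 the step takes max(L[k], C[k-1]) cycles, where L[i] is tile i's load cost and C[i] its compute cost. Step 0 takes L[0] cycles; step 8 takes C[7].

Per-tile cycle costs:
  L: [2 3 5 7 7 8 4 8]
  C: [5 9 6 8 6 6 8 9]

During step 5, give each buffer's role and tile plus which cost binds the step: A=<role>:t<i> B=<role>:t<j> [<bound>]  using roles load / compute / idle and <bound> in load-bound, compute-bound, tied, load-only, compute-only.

[0] DMA t0→A (2c) ∥ CU idle ⇒ 2c, clock 2
[1] DMA t1→B (3c) ∥ CU A:t0 (5c) ⇒ 5c, clock 7
[2] DMA t2→A (5c) ∥ CU B:t1 (9c) ⇒ 9c, clock 16
[3] DMA t3→B (7c) ∥ CU A:t2 (6c) ⇒ 7c, clock 23
[4] DMA t4→A (7c) ∥ CU B:t3 (8c) ⇒ 8c, clock 31
[5] DMA t5→B (8c) ∥ CU A:t4 (6c) ⇒ 8c, clock 39
[6] DMA t6→A (4c) ∥ CU B:t5 (6c) ⇒ 6c, clock 45
[7] DMA t7→B (8c) ∥ CU A:t6 (8c) ⇒ 8c, clock 53
[8] DMA idle ∥ CU B:t7 (9c) ⇒ 9c, clock 62

step 5: A=compute:t4 B=load:t5 [load-bound]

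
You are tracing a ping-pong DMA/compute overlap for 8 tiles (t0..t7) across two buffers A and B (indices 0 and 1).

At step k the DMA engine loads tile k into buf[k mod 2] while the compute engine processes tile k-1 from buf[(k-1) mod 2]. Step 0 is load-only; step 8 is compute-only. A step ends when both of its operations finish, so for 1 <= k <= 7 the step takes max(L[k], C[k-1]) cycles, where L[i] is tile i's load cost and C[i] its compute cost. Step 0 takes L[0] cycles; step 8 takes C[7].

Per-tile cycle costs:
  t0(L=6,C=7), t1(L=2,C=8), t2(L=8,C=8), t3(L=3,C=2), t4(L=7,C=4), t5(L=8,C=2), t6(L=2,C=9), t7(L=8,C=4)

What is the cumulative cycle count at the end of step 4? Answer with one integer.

end_cycle[4] = 36

[0] DMA t0→A (6c) ∥ CU idle ⇒ 6c, clock 6
[1] DMA t1→B (2c) ∥ CU A:t0 (7c) ⇒ 7c, clock 13
[2] DMA t2→A (8c) ∥ CU B:t1 (8c) ⇒ 8c, clock 21
[3] DMA t3→B (3c) ∥ CU A:t2 (8c) ⇒ 8c, clock 29
[4] DMA t4→A (7c) ∥ CU B:t3 (2c) ⇒ 7c, clock 36
[5] DMA t5→B (8c) ∥ CU A:t4 (4c) ⇒ 8c, clock 44
[6] DMA t6→A (2c) ∥ CU B:t5 (2c) ⇒ 2c, clock 46
[7] DMA t7→B (8c) ∥ CU A:t6 (9c) ⇒ 9c, clock 55
[8] DMA idle ∥ CU B:t7 (4c) ⇒ 4c, clock 59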